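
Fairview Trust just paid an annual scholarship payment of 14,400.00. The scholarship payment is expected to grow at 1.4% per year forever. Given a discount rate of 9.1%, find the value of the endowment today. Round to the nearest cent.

D₁ = D₀ × (1 + g) = 14,400.00 × 1.014 = 14,601.6000
Growing perpetuity: P = D₁ / (r − g) = 14,601.6000 / (0.091 − 0.014) = 189,631.17

189631.17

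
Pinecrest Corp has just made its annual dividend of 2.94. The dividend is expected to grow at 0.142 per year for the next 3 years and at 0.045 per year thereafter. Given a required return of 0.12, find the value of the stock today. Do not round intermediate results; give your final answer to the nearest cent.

52.60

D_1 = 3.35748
D_2 = 3.83424
D_3 = 4.37870
Terminal value at year 3: TV = D_3×(1+g_2)/(r−g_2) = 4.57575/0.075 = 61.00995
P_0 = D_1/(1+r)^1 + D_2/(1+r)^2 + D_3/(1+r)^3 + TV/(1+r)^3
    = 2.99775 + 3.05663 + 3.11668 + 43.42568 = 52.59674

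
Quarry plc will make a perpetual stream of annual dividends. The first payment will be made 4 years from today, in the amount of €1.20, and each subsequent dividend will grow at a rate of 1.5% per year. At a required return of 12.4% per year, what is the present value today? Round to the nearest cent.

€7.75

Value at end of year 3: C₁ / (r − g) = €1.20 / (0.124 − 0.015) = €11.0092
Discount to today: PV = €11.0092 / (1 + 0.124)^3 = €11.0092 / 1.420035 = €7.75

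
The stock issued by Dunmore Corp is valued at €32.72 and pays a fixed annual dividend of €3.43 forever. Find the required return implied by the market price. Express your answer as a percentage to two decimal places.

P = C/r ⇒ r = C/P = €3.43/€32.72 = 0.104829

10.48%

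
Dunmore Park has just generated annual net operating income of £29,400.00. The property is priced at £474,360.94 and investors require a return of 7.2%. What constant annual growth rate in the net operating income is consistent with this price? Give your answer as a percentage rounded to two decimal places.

0.94%

P = D₀(1+g)/(r−g) ⇒ P(r−g) = D₀(1+g) ⇒ g(P+D₀) = P·r − D₀
g = (P·r − D₀)/(P + D₀) = (£474,360.94×0.072 − £29,400.00) / (£474,360.94 + £29,400.00) = 0.009437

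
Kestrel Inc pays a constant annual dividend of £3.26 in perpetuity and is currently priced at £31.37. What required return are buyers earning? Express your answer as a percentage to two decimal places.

P = C/r ⇒ r = C/P = £3.26/£31.37 = 0.103921

10.39%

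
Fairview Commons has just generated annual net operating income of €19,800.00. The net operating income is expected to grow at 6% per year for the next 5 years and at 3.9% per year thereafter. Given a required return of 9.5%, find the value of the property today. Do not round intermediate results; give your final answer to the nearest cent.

€402187.08

D_1 = 20988.00000
D_2 = 22247.28000
D_3 = 23582.11680
D_4 = 24997.04381
D_5 = 26496.86644
Terminal value at year 5: TV = D_5×(1+g_2)/(r−g_2) = 27530.24423/0.056 = 491611.50406
P_0 = D_1/(1+r)^1 + D_2/(1+r)^2 + D_3/(1+r)^3 + D_4/(1+r)^4 + D_5/(1+r)^5 + TV/(1+r)^5
    = 19167.12329 + 18554.47551 + 17961.41008 + 17387.30109 + 16831.54260 + 312285.22795 = 402187.08052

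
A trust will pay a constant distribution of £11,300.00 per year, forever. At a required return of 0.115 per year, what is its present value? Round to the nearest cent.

£98260.87

Level perpetuity: PV = C / r = £11,300.00 / 0.115 = £98,260.87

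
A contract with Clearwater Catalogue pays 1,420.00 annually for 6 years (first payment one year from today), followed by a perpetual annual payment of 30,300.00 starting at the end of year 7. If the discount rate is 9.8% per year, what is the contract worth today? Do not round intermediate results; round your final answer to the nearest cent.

182663.11

PV of 6-year annuity: 1,420.00 × [1 − (1+0.098)^−6] / 0.098 = 6220.88662
Perpetuity value at year 6: 30,300.00 / 0.098 = 309183.67347
PV of perpetuity: 309183.67347 / (1+0.098)^6 = 176442.21946
Total PV = 6220.88662 + 176442.21946 = 182663.10609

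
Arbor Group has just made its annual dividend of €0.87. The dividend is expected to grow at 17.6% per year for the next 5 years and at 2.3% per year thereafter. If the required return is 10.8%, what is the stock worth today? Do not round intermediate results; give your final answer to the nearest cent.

€19.32

D_1 = 1.02312
D_2 = 1.20319
D_3 = 1.41495
D_4 = 1.66398
D_5 = 1.95684
Terminal value at year 5: TV = D_5×(1+g_2)/(r−g_2) = 2.00185/0.085 = 23.55117
P_0 = D_1/(1+r)^1 + D_2/(1+r)^2 + D_3/(1+r)^3 + D_4/(1+r)^4 + D_5/(1+r)^5 + TV/(1+r)^5
    = 0.92339 + 0.98006 + 1.04021 + 1.10405 + 1.17181 + 14.10307 = 19.32260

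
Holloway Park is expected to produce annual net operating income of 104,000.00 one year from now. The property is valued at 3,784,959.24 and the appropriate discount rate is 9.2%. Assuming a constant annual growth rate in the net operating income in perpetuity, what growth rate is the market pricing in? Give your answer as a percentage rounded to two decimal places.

P = D₁/(r−g) ⇒ g = r − D₁/P = 0.092 − 104,000.00/3,784,959.24 = 0.064523

6.45%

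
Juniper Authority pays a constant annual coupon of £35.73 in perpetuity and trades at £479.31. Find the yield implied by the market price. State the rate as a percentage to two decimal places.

7.45%

P = C/r ⇒ r = C/P = £35.73/£479.31 = 0.074545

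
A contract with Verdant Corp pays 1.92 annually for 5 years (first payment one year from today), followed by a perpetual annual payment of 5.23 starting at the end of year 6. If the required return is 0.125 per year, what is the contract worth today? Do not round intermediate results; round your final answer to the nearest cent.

30.05

PV of 5-year annuity: 1.92 × [1 − (1+0.125)^−5] / 0.125 = 6.83629
Perpetuity value at year 5: 5.23 / 0.125 = 41.84000
PV of perpetuity: 41.84000 / (1+0.125)^5 = 23.21823
Total PV = 6.83629 + 23.21823 = 30.05452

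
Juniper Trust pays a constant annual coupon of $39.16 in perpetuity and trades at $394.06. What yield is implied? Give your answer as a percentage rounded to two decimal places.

9.94%

P = C/r ⇒ r = C/P = $39.16/$394.06 = 0.099376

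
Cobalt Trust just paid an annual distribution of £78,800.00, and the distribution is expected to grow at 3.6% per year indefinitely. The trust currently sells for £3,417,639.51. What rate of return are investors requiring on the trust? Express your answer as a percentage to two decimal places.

5.99%

D₁ = £78,800.00 × 1.036 = £81,636.8000
P = D₁/(r − g) ⇒ r = D₁/P + g = £81,636.8000/£3,417,639.51 + 0.036 = 0.023887 + 0.036 = 0.059887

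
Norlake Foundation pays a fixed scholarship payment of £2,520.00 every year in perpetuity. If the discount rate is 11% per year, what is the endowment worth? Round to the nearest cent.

£22909.09

Level perpetuity: PV = C / r = £2,520.00 / 0.11 = £22,909.09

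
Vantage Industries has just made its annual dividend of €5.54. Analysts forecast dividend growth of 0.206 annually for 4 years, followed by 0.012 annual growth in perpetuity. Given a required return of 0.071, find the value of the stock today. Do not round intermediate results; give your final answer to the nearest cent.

€182.86

D_1 = 6.68124
D_2 = 8.05758
D_3 = 9.71744
D_4 = 11.71923
Terminal value at year 4: TV = D_4×(1+g_2)/(r−g_2) = 11.85986/0.059 = 201.01455
P_0 = D_1/(1+r)^1 + D_2/(1+r)^2 + D_3/(1+r)^3 + D_4/(1+r)^4 + TV/(1+r)^4
    = 6.23832 + 7.02466 + 7.91012 + 8.90720 + 152.78109 = 182.86140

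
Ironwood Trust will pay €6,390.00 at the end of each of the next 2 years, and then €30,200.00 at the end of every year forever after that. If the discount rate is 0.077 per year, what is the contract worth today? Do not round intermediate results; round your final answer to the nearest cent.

€349572.97

PV of 2-year annuity: €6,390.00 × [1 − (1+0.077)^−2] / 0.077 = 11442.10551
Perpetuity value at year 2: €30,200.00 / 0.077 = 392207.79221
PV of perpetuity: 392207.79221 / (1+0.077)^2 = 338130.86164
Total PV = 11442.10551 + 338130.86164 = 349572.96715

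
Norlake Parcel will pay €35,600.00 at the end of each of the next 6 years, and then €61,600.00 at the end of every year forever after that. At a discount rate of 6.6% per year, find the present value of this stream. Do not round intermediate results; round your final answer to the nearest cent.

€807858.02

PV of 6-year annuity: €35,600.00 × [1 − (1+0.066)^−6] / 0.066 = 171804.66218
Perpetuity value at year 6: €61,600.00 / 0.066 = 933333.33333
PV of perpetuity: 933333.33333 / (1+0.066)^6 = 636053.35608
Total PV = 171804.66218 + 636053.35608 = 807858.01826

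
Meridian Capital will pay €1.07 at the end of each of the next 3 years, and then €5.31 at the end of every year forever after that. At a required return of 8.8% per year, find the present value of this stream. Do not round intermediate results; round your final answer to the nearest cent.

€49.57

PV of 3-year annuity: €1.07 × [1 − (1+0.088)^−3] / 0.088 = 2.71817
Perpetuity value at year 3: €5.31 / 0.088 = 60.34091
PV of perpetuity: 60.34091 / (1+0.088)^3 = 46.85168
Total PV = 2.71817 + 46.85168 = 49.56985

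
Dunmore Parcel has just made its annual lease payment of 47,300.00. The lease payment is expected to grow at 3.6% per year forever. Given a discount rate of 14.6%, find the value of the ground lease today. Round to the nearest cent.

445480.00

D₁ = D₀ × (1 + g) = 47,300.00 × 1.036 = 49,002.8000
Growing perpetuity: P = D₁ / (r − g) = 49,002.8000 / (0.146 − 0.036) = 445,480.00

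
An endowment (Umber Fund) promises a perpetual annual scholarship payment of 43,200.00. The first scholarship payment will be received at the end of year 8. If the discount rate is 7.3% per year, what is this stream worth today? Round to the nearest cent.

361378.93

Value at end of year 7: C / r = 43,200.00 / 0.073 = 591,780.8219
Discount to today: PV = 591,780.8219 / (1 + 0.073)^7 = 591,780.8219 / 1.637563 = 361,378.93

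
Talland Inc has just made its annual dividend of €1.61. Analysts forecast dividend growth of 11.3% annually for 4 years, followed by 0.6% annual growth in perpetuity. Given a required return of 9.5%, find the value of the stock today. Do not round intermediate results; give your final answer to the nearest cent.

D_1 = 1.79193
D_2 = 1.99442
D_3 = 2.21979
D_4 = 2.47062
Terminal value at year 4: TV = D_4×(1+g_2)/(r−g_2) = 2.48545/0.089 = 27.92637
P_0 = D_1/(1+r)^1 + D_2/(1+r)^2 + D_3/(1+r)^3 + D_4/(1+r)^4 + TV/(1+r)^4
    = 1.63647 + 1.66337 + 1.69071 + 1.71850 + 19.42487 = 26.13391

€26.13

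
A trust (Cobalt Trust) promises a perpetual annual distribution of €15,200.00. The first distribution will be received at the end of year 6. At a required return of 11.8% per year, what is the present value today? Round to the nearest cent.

€73748.39

Value at end of year 5: C / r = €15,200.00 / 0.118 = €128,813.5593
Discount to today: PV = €128,813.5593 / (1 + 0.118)^5 = €128,813.5593 / 1.746663 = €73,748.39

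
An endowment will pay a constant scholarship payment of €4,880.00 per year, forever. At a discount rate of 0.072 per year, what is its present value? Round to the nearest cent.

€67777.78

Level perpetuity: PV = C / r = €4,880.00 / 0.072 = €67,777.78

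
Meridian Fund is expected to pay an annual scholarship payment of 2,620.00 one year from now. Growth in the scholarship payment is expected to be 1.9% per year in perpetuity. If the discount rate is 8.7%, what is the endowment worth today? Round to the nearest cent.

38529.41

Growing perpetuity: P = D₁ / (r − g) = 2,620.0000 / (0.087 − 0.019) = 38,529.41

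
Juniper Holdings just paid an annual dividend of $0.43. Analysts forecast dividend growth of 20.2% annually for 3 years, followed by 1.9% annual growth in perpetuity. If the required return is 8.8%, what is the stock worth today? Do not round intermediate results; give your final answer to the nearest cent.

D_1 = 0.51686
D_2 = 0.62127
D_3 = 0.74676
Terminal value at year 3: TV = D_3×(1+g_2)/(r−g_2) = 0.76095/0.069 = 11.02826
P_0 = D_1/(1+r)^1 + D_2/(1+r)^2 + D_3/(1+r)^3 + TV/(1+r)^3
    = 0.47506 + 0.52483 + 0.57982 + 8.56289 = 10.14260

$10.14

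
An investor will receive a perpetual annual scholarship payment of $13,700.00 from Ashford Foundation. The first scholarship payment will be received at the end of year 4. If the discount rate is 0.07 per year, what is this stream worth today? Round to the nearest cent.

$159761.16

Value at end of year 3: C / r = $13,700.00 / 0.07 = $195,714.2857
Discount to today: PV = $195,714.2857 / (1 + 0.07)^3 = $195,714.2857 / 1.225043 = $159,761.16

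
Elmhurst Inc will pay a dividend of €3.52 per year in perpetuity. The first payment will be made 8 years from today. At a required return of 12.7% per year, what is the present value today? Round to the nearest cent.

Value at end of year 7: C / r = €3.52 / 0.127 = €27.7165
Discount to today: PV = €27.7165 / (1 + 0.127)^7 = €27.7165 / 2.309231 = €12.00

€12.00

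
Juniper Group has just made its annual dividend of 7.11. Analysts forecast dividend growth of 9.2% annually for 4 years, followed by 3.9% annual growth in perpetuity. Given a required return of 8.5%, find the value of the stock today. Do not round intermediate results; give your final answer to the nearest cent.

193.68

D_1 = 7.76412
D_2 = 8.47842
D_3 = 9.25843
D_4 = 10.11021
Terminal value at year 4: TV = D_4×(1+g_2)/(r−g_2) = 10.50451/0.046 = 228.35886
P_0 = D_1/(1+r)^1 + D_2/(1+r)^2 + D_3/(1+r)^3 + D_4/(1+r)^4 + TV/(1+r)^4
    = 7.15587 + 7.20204 + 7.24850 + 7.29527 + 164.77788 = 193.67956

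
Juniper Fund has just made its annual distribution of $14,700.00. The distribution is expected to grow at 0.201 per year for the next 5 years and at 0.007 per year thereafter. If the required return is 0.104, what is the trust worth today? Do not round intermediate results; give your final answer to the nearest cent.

D_1 = 17654.70000
D_2 = 21203.29470
D_3 = 25465.15693
D_4 = 30583.65348
D_5 = 36730.96783
Terminal value at year 5: TV = D_5×(1+g_2)/(r−g_2) = 36988.08460/0.097 = 381320.45982
P_0 = D_1/(1+r)^1 + D_2/(1+r)^2 + D_3/(1+r)^3 + D_4/(1+r)^4 + D_5/(1+r)^5 + TV/(1+r)^5
    = 15991.57609 + 17396.63304 + 18925.14156 + 20587.94839 + 22396.85327 + 232511.66230 = 327809.81465

$327809.81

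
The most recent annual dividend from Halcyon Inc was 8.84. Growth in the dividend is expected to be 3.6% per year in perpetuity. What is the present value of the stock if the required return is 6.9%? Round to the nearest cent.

D₁ = D₀ × (1 + g) = 8.84 × 1.036 = 9.1582
Growing perpetuity: P = D₁ / (r − g) = 9.1582 / (0.069 − 0.036) = 277.52

277.52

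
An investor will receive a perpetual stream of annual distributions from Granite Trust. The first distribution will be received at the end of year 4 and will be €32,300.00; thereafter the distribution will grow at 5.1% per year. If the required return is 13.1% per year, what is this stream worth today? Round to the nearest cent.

€279077.43

Value at end of year 3: C₁ / (r − g) = €32,300.00 / (0.131 − 0.051) = €403,750.0000
Discount to today: PV = €403,750.0000 / (1 + 0.131)^3 = €403,750.0000 / 1.446731 = €279,077.43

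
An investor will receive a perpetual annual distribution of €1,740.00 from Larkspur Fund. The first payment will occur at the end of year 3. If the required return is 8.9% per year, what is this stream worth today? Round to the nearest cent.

Value at end of year 2: C / r = €1,740.00 / 0.089 = €19,550.5618
Discount to today: PV = €19,550.5618 / (1 + 0.089)^2 = €19,550.5618 / 1.185921 = €16,485.55

€16485.55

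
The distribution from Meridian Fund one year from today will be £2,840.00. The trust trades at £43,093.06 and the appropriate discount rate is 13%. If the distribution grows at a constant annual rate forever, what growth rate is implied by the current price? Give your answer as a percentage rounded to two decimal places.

P = D₁/(r−g) ⇒ g = r − D₁/P = 0.13 − £2,840.00/£43,093.06 = 0.064096

6.41%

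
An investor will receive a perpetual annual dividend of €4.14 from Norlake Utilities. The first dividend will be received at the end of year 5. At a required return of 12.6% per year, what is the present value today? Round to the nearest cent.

€20.44

Value at end of year 4: C / r = €4.14 / 0.126 = €32.8571
Discount to today: PV = €32.8571 / (1 + 0.126)^4 = €32.8571 / 1.607510 = €20.44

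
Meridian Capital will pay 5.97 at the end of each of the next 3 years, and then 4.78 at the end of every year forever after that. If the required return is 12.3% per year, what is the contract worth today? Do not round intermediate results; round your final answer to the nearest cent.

PV of 3-year annuity: 5.97 × [1 − (1+0.123)^−3] / 0.123 = 14.26533
Perpetuity value at year 3: 4.78 / 0.123 = 38.86179
PV of perpetuity: 38.86179 / (1+0.123)^3 = 27.43996
Total PV = 14.26533 + 27.43996 = 41.70530

41.71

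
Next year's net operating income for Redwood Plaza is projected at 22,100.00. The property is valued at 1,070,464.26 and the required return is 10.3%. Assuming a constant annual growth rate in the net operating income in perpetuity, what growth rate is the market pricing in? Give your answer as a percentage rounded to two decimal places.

8.24%

P = D₁/(r−g) ⇒ g = r − D₁/P = 0.103 − 22,100.00/1,070,464.26 = 0.082355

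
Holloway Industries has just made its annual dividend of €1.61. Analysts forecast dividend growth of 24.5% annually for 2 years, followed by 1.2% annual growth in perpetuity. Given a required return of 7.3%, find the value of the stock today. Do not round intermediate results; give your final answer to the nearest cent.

D_1 = 2.00445
D_2 = 2.49554
Terminal value at year 2: TV = D_2×(1+g_2)/(r−g_2) = 2.52549/0.061 = 41.40142
P_0 = D_1/(1+r)^1 + D_2/(1+r)^2 + TV/(1+r)^2
    = 1.86808 + 2.16753 + 35.95968 = 39.99529

€40.00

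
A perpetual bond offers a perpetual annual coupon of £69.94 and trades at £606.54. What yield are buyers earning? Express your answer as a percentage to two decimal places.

11.53%

P = C/r ⇒ r = C/P = £69.94/£606.54 = 0.115310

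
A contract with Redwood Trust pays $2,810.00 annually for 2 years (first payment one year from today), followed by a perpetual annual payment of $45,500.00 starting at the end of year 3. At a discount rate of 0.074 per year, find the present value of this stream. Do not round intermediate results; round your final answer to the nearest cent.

PV of 2-year annuity: $2,810.00 × [1 − (1+0.074)^−2] / 0.074 = 5052.50218
Perpetuity value at year 2: $45,500.00 / 0.074 = 614864.86486
PV of perpetuity: 614864.86486 / (1+0.074)^2 = 533053.88657
Total PV = 5052.50218 + 533053.88657 = 538106.38875

$538106.39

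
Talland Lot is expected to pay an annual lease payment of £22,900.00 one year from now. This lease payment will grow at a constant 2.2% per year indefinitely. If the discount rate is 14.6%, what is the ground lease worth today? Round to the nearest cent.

£184677.42

Growing perpetuity: P = D₁ / (r − g) = £22,900.0000 / (0.146 − 0.022) = £184,677.42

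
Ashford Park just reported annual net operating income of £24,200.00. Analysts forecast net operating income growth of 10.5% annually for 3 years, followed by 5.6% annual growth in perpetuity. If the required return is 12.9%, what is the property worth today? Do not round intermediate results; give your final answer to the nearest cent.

D_1 = 26741.00000
D_2 = 29548.80500
D_3 = 32651.42952
Terminal value at year 3: TV = D_3×(1+g_2)/(r−g_2) = 34479.90958/0.073 = 472327.52847
P_0 = D_1/(1+r)^1 + D_2/(1+r)^2 + D_3/(1+r)^3 + TV/(1+r)^3
    = 23685.56244 + 23182.06067 + 22689.26222 + 328217.27265 = 397774.15798

£397774.16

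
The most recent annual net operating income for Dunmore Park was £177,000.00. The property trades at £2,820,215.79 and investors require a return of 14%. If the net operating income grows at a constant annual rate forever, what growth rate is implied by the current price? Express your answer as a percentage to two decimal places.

7.27%

P = D₀(1+g)/(r−g) ⇒ P(r−g) = D₀(1+g) ⇒ g(P+D₀) = P·r − D₀
g = (P·r − D₀)/(P + D₀) = (£2,820,215.79×0.14 − £177,000.00) / (£2,820,215.79 + £177,000.00) = 0.072678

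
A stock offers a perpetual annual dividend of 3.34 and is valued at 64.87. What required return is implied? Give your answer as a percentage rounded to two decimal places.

5.15%

P = C/r ⇒ r = C/P = 3.34/64.87 = 0.051488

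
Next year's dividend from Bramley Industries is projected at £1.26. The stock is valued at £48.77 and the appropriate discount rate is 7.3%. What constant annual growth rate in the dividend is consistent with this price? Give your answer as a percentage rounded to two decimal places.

4.72%

P = D₁/(r−g) ⇒ g = r − D₁/P = 0.073 − £1.26/£48.77 = 0.047164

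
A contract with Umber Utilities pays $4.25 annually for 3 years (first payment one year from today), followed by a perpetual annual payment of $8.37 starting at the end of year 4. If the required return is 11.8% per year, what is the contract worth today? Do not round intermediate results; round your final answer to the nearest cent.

$61.00

PV of 3-year annuity: $4.25 × [1 − (1+0.118)^−3] / 0.118 = 10.24297
Perpetuity value at year 3: $8.37 / 0.118 = 70.93220
PV of perpetuity: 70.93220 / (1+0.118)^3 = 50.75958
Total PV = 10.24297 + 50.75958 = 61.00255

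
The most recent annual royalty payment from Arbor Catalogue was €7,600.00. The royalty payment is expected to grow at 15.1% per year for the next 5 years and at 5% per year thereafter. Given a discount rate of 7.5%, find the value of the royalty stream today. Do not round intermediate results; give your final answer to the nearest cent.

€496016.66

D_1 = 8747.60000
D_2 = 10068.48760
D_3 = 11588.82923
D_4 = 13338.74244
D_5 = 15352.89255
Terminal value at year 5: TV = D_5×(1+g_2)/(r−g_2) = 16120.53718/0.025 = 644821.48708
P_0 = D_1/(1+r)^1 + D_2/(1+r)^2 + D_3/(1+r)^3 + D_4/(1+r)^4 + D_5/(1+r)^5 + TV/(1+r)^5
    = 8137.30233 + 8712.59068 + 9328.55057 + 9988.05741 + 10694.18984 + 449155.97315 = 496016.66397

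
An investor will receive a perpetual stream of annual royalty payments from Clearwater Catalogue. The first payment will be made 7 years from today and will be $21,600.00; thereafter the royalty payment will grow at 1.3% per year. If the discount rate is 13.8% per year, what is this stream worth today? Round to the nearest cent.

Value at end of year 6: C₁ / (r − g) = $21,600.00 / (0.138 − 0.013) = $172,800.0000
Discount to today: PV = $172,800.0000 / (1 + 0.138)^6 = $172,800.0000 / 2.171969 = $79,559.16

$79559.16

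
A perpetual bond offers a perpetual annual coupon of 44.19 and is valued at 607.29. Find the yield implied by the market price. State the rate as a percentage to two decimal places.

P = C/r ⇒ r = C/P = 44.19/607.29 = 0.072766

7.28%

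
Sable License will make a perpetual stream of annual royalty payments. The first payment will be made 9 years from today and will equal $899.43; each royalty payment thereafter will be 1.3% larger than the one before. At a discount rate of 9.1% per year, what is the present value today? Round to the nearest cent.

Value at end of year 8: C₁ / (r − g) = $899.43 / (0.091 − 0.013) = $11,531.1538
Discount to today: PV = $11,531.1538 / (1 + 0.091)^8 = $11,531.1538 / 2.007234 = $5,744.80

$5744.80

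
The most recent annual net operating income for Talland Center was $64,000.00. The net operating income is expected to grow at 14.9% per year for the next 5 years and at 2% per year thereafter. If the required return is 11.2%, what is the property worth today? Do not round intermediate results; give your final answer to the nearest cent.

$1189130.27

D_1 = 73536.00000
D_2 = 84492.86400
D_3 = 97082.30074
D_4 = 111547.56355
D_5 = 128168.15051
Terminal value at year 5: TV = D_5×(1+g_2)/(r−g_2) = 130731.51352/0.092 = 1420994.71222
P_0 = D_1/(1+r)^1 + D_2/(1+r)^2 + D_3/(1+r)^3 + D_4/(1+r)^4 + D_5/(1+r)^5 + TV/(1+r)^5
    = 66129.49640 + 68329.84835 + 70603.41345 + 72952.62775 + 75380.00835 + 835734.87513 = 1189130.26943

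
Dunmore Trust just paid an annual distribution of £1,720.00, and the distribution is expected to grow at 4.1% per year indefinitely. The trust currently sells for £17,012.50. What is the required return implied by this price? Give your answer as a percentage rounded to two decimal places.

14.62%

D₁ = £1,720.00 × 1.041 = £1,790.5200
P = D₁/(r − g) ⇒ r = D₁/P + g = £1,790.5200/£17,012.50 + 0.041 = 0.105247 + 0.041 = 0.146247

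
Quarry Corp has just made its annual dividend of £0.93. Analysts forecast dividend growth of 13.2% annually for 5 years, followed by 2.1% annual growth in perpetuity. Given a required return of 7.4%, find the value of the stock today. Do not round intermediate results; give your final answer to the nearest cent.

£28.76

D_1 = 1.05276
D_2 = 1.19172
D_3 = 1.34903
D_4 = 1.52710
D_5 = 1.72868
Terminal value at year 5: TV = D_5×(1+g_2)/(r−g_2) = 1.76498/0.053 = 33.30159
P_0 = D_1/(1+r)^1 + D_2/(1+r)^2 + D_3/(1+r)^3 + D_4/(1+r)^4 + D_5/(1+r)^5 + TV/(1+r)^5
    = 0.98022 + 1.03316 + 1.08895 + 1.14776 + 1.20974 + 23.30470 = 28.76454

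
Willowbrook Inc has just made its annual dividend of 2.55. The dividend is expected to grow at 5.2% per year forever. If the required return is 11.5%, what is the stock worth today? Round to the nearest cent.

D₁ = D₀ × (1 + g) = 2.55 × 1.052 = 2.6826
Growing perpetuity: P = D₁ / (r − g) = 2.6826 / (0.115 − 0.052) = 42.58

42.58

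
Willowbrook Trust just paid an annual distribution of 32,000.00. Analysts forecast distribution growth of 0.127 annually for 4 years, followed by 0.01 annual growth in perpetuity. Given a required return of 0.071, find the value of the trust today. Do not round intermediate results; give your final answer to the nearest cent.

D_1 = 36064.00000
D_2 = 40644.12800
D_3 = 45805.93226
D_4 = 51623.28565
Terminal value at year 4: TV = D_4×(1+g_2)/(r−g_2) = 52139.51851/0.061 = 854746.20507
P_0 = D_1/(1+r)^1 + D_2/(1+r)^2 + D_3/(1+r)^3 + D_4/(1+r)^4 + TV/(1+r)^4
    = 33673.20261 + 35433.89295 + 37286.64552 + 39236.27404 + 649649.78334 = 795279.79847

795279.80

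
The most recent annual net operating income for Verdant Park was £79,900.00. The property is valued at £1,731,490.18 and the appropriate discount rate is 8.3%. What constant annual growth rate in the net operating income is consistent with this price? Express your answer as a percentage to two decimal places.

P = D₀(1+g)/(r−g) ⇒ P(r−g) = D₀(1+g) ⇒ g(P+D₀) = P·r − D₀
g = (P·r − D₀)/(P + D₀) = (£1,731,490.18×0.083 − £79,900.00) / (£1,731,490.18 + £79,900.00) = 0.035229

3.52%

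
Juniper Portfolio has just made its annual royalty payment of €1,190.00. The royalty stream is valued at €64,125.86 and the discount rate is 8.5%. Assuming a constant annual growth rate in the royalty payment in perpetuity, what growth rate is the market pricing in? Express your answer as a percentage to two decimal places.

6.52%

P = D₀(1+g)/(r−g) ⇒ P(r−g) = D₀(1+g) ⇒ g(P+D₀) = P·r − D₀
g = (P·r − D₀)/(P + D₀) = (€64,125.86×0.085 − €1,190.00) / (€64,125.86 + €1,190.00) = 0.065232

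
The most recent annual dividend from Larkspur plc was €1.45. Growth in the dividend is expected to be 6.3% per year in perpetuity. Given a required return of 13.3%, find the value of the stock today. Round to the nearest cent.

€22.02

D₁ = D₀ × (1 + g) = €1.45 × 1.063 = €1.5414
Growing perpetuity: P = D₁ / (r − g) = €1.5414 / (0.133 − 0.063) = €22.02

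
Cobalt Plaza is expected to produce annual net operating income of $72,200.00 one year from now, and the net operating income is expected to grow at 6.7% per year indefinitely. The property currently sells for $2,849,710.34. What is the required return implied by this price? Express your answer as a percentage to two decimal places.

P = D₁/(r − g) ⇒ r = D₁/P + g = $72,200.0000/$2,849,710.34 + 0.067 = 0.025336 + 0.067 = 0.092336

9.23%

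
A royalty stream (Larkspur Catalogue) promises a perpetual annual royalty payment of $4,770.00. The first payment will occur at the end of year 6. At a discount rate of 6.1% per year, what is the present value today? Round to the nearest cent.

$58158.29

Value at end of year 5: C / r = $4,770.00 / 0.061 = $78,196.7213
Discount to today: PV = $78,196.7213 / (1 + 0.061)^5 = $78,196.7213 / 1.344550 = $58,158.29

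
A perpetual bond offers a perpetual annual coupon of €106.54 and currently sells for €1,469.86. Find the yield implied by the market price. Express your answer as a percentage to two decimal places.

P = C/r ⇒ r = C/P = €106.54/€1,469.86 = 0.072483

7.25%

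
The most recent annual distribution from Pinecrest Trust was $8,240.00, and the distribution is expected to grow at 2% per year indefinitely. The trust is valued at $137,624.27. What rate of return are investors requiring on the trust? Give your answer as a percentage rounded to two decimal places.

8.11%

D₁ = $8,240.00 × 1.02 = $8,404.8000
P = D₁/(r − g) ⇒ r = D₁/P + g = $8,404.8000/$137,624.27 + 0.02 = 0.061071 + 0.02 = 0.081071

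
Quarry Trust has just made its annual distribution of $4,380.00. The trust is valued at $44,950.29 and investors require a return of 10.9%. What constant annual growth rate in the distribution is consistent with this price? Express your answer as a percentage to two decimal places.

1.05%

P = D₀(1+g)/(r−g) ⇒ P(r−g) = D₀(1+g) ⇒ g(P+D₀) = P·r − D₀
g = (P·r − D₀)/(P + D₀) = ($44,950.29×0.109 − $4,380.00) / ($44,950.29 + $4,380.00) = 0.010533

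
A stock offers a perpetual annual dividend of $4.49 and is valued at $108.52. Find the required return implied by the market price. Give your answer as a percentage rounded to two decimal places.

P = C/r ⇒ r = C/P = $4.49/$108.52 = 0.041375

4.14%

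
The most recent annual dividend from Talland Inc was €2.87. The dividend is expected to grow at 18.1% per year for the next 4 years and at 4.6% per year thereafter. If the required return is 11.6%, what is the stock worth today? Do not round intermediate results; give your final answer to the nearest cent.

€67.04

D_1 = 3.38947
D_2 = 4.00296
D_3 = 4.72750
D_4 = 5.58318
Terminal value at year 4: TV = D_4×(1+g_2)/(r−g_2) = 5.84000/0.07 = 83.42863
P_0 = D_1/(1+r)^1 + D_2/(1+r)^2 + D_3/(1+r)^3 + D_4/(1+r)^4 + TV/(1+r)^4
    = 3.03716 + 3.21405 + 3.40125 + 3.59936 + 53.78465 = 67.03647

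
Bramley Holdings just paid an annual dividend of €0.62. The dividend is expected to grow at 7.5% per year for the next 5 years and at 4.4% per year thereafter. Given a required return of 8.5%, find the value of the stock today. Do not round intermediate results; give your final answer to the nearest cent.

D_1 = 0.66650
D_2 = 0.71649
D_3 = 0.77022
D_4 = 0.82799
D_5 = 0.89009
Terminal value at year 5: TV = D_5×(1+g_2)/(r−g_2) = 0.92925/0.041 = 22.66474
P_0 = D_1/(1+r)^1 + D_2/(1+r)^2 + D_3/(1+r)^3 + D_4/(1+r)^4 + D_5/(1+r)^5 + TV/(1+r)^5
    = 0.61429 + 0.60862 + 0.60301 + 0.59746 + 0.59195 + 15.07308 = 18.08841

€18.09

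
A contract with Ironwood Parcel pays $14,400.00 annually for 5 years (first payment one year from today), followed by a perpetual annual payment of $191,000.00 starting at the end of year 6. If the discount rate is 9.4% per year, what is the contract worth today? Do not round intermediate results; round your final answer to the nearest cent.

PV of 5-year annuity: $14,400.00 × [1 − (1+0.094)^−5] / 0.094 = 55434.45263
Perpetuity value at year 5: $191,000.00 / 0.094 = 2031914.89362
PV of perpetuity: 2031914.89362 / (1+0.094)^5 = 1296638.47331
Total PV = 55434.45263 + 1296638.47331 = 1352072.92594

$1352072.93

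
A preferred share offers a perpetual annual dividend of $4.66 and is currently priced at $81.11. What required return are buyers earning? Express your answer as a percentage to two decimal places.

5.75%

P = C/r ⇒ r = C/P = $4.66/$81.11 = 0.057453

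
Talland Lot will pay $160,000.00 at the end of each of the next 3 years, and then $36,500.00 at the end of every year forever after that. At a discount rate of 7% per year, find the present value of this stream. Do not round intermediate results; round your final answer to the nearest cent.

$845531.60

PV of 3-year annuity: $160,000.00 × [1 − (1+0.07)^−3] / 0.07 = 419890.56711
Perpetuity value at year 3: $36,500.00 / 0.07 = 521428.57143
PV of perpetuity: 521428.57143 / (1+0.07)^3 = 425641.03581
Total PV = 419890.56711 + 425641.03581 = 845531.60291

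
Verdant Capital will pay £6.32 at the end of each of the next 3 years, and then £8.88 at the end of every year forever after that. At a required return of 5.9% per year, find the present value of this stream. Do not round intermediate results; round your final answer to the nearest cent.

PV of 3-year annuity: £6.32 × [1 − (1+0.059)^−3] / 0.059 = 16.92474
Perpetuity value at year 3: £8.88 / 0.059 = 150.50847
PV of perpetuity: 150.50847 / (1+0.059)^3 = 126.72814
Total PV = 16.92474 + 126.72814 = 143.65288

£143.65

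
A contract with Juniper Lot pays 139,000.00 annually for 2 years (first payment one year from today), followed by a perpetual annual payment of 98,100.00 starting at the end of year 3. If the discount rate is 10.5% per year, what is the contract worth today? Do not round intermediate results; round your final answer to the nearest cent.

PV of 2-year annuity: 139,000.00 × [1 − (1+0.105)^−2] / 0.105 = 239630.63819
Perpetuity value at year 2: 98,100.00 / 0.105 = 934285.71429
PV of perpetuity: 934285.71429 / (1+0.105)^2 = 765165.09841
Total PV = 239630.63819 + 765165.09841 = 1004795.73660

1004795.74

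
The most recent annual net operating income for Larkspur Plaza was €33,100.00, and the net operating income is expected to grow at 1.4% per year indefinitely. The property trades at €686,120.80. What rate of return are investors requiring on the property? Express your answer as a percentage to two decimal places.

D₁ = €33,100.00 × 1.014 = €33,563.4000
P = D₁/(r − g) ⇒ r = D₁/P + g = €33,563.4000/€686,120.80 + 0.014 = 0.048918 + 0.014 = 0.062918

6.29%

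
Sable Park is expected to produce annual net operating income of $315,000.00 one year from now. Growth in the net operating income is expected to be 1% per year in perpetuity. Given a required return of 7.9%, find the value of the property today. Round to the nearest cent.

$4565217.39

Growing perpetuity: P = D₁ / (r − g) = $315,000.0000 / (0.079 − 0.01) = $4,565,217.39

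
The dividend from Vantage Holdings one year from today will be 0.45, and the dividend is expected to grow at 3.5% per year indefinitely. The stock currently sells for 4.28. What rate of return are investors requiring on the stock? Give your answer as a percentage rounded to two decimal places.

P = D₁/(r − g) ⇒ r = D₁/P + g = 0.4500/4.28 + 0.035 = 0.105140 + 0.035 = 0.140140

14.01%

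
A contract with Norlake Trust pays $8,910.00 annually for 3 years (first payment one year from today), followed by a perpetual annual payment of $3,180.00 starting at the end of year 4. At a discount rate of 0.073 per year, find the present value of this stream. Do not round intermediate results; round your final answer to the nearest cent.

PV of 3-year annuity: $8,910.00 × [1 − (1+0.073)^−3] / 0.073 = 23255.08266
Perpetuity value at year 3: $3,180.00 / 0.073 = 43561.64384
PV of perpetuity: 43561.64384 / (1+0.073)^3 = 35261.85002
Total PV = 23255.08266 + 35261.85002 = 58516.93268

$58516.93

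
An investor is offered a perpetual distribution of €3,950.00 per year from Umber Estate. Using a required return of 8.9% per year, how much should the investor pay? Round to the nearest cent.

€44382.02

Level perpetuity: PV = C / r = €3,950.00 / 0.089 = €44,382.02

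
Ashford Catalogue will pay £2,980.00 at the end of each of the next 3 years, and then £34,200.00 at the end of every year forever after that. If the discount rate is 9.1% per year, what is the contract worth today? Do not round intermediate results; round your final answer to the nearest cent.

£296937.79

PV of 3-year annuity: £2,980.00 × [1 − (1+0.091)^−3] / 0.091 = 7529.83459
Perpetuity value at year 3: £34,200.00 / 0.091 = 375824.17582
PV of perpetuity: 375824.17582 / (1+0.091)^3 = 289407.95334
Total PV = 7529.83459 + 289407.95334 = 296937.78793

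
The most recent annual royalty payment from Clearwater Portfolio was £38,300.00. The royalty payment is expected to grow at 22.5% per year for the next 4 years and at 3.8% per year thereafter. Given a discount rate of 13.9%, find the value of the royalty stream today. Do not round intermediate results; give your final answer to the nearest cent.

D_1 = 46917.50000
D_2 = 57473.93750
D_3 = 70405.57344
D_4 = 86246.82746
Terminal value at year 4: TV = D_4×(1+g_2)/(r−g_2) = 89524.20690/0.101 = 886378.28618
P_0 = D_1/(1+r)^1 + D_2/(1+r)^2 + D_3/(1+r)^3 + D_4/(1+r)^4 + TV/(1+r)^4
    = 41191.83494 + 44302.01739 + 47647.03363 + 51244.61474 + 526652.57528 = 711038.07598

£711038.08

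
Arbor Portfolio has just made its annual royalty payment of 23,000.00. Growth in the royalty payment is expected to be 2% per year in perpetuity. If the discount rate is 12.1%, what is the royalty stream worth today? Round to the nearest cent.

232277.23

D₁ = D₀ × (1 + g) = 23,000.00 × 1.02 = 23,460.0000
Growing perpetuity: P = D₁ / (r − g) = 23,460.0000 / (0.121 − 0.02) = 232,277.23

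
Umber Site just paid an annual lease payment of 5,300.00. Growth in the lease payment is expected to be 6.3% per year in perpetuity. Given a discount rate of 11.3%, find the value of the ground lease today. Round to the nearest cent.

112678.00

D₁ = D₀ × (1 + g) = 5,300.00 × 1.063 = 5,633.9000
Growing perpetuity: P = D₁ / (r − g) = 5,633.9000 / (0.113 − 0.063) = 112,678.00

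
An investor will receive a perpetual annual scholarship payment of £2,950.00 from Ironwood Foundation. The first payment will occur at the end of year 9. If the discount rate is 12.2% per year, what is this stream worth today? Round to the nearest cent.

£9627.63

Value at end of year 8: C / r = £2,950.00 / 0.122 = £24,180.3279
Discount to today: PV = £24,180.3279 / (1 + 0.122)^8 = £24,180.3279 / 2.511556 = £9,627.63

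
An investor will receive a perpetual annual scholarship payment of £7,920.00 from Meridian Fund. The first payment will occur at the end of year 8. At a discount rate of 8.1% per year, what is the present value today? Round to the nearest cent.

£56683.98

Value at end of year 7: C / r = £7,920.00 / 0.081 = £97,777.7778
Discount to today: PV = £97,777.7778 / (1 + 0.081)^7 = £97,777.7778 / 1.724963 = £56,683.98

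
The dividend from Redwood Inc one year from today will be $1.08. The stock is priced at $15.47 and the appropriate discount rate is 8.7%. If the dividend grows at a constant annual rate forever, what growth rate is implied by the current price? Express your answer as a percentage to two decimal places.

1.72%

P = D₁/(r−g) ⇒ g = r − D₁/P = 0.087 − $1.08/$15.47 = 0.017187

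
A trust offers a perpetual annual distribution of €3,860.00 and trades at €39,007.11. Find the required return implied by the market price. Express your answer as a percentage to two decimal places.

P = C/r ⇒ r = C/P = €3,860.00/€39,007.11 = 0.098956

9.90%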